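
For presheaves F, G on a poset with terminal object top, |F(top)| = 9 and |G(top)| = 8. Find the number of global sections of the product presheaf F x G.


Global sections of a presheaf on a poset with terminal top satisfy
Gamma(H) ~ H(top). Presheaves admit pointwise products, so
(F x G)(top) = F(top) x G(top) (Cartesian product).
|Gamma(F x G)| = |F(top)| * |G(top)| = 9 * 8 = 72.

72


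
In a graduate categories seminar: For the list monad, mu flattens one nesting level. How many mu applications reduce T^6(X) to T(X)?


Each application of mu: T^2 -> T removes one layer of nesting.
Starting at depth 6 (i.e., T^6(X)), we need to reach T(X).
Number of mu applications = 6 - 1 = 5

5


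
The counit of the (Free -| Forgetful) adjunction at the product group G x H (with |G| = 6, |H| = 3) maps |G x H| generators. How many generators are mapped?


The counit epsilon_K: F(U(K)) -> K of the Free-Forgetful adjunction
maps |K| generators of F(U(K)) into K. For K = G x H (the product group),
|G x H| = |G| * |H|.
Total generators mapped = 6 * 3 = 18.

18


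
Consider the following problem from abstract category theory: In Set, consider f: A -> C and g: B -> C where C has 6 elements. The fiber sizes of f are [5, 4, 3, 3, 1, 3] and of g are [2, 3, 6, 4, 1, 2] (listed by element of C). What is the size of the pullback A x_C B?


The pullback A x_C B consists of pairs (a, b) with f(a) = g(b).
For each element c in C, the fiber product has |f^-1(c)| * |g^-1(c)| elements.
Summing over C: 5 * 2 + 4 * 3 + 3 * 6 + 3 * 4 + 1 * 1 + 3 * 2
= 10 + 12 + 18 + 12 + 1 + 6 = 59

59


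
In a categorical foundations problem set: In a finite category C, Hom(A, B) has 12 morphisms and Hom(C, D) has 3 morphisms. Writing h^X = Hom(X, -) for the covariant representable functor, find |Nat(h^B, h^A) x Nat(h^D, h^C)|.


By the Yoneda lemma, Nat(h^B, h^A) is isomorphic to Hom(A, B),
so |Nat(h^B, h^A)| = |Hom(A, B)| and |Nat(h^D, h^C)| = |Hom(C, D)|.
|Hom(A, B)| = 12, |Hom(C, D)| = 3.
|Nat(h^B, h^A) x Nat(h^D, h^C)| = 12 * 3 = 36

36


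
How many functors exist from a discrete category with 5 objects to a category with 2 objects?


A functor from a discrete category C to D is determined by
where each object maps. Each of the 5 objects of C can map
to any of the 2 objects of D independently.
Number of functors = 2^5 = 32

32


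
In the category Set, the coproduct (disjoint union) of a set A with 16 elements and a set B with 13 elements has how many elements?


In Set, the coproduct A + B is the disjoint union.
|A + B| = |A| + |B| = 16 + 13 = 29

29


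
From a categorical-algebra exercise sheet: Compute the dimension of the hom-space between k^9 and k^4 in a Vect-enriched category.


In Vect-enriched categories, Hom(k^n, k^m) is the space of m x n matrices.
dim(Hom(k^9, k^4)) = 4 * 9 = 36

36


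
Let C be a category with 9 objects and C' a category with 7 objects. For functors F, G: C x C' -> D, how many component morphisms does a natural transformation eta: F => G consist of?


A natural transformation eta: F => G assigns one component morphism per
object of the domain category.
The domain is the product category C x C', so
|Ob(C x C')| = |Ob(C)| * |Ob(C')| = 9 * 7 = 63.
Therefore eta has 63 component morphisms.

63


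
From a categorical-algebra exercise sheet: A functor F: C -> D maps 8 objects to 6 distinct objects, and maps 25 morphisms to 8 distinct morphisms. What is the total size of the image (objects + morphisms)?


The image of F consists of distinct objects and distinct morphisms.
|Im(F)| on objects = 6
|Im(F)| on morphisms = 8
Total image cardinality = 6 + 8 = 14

14


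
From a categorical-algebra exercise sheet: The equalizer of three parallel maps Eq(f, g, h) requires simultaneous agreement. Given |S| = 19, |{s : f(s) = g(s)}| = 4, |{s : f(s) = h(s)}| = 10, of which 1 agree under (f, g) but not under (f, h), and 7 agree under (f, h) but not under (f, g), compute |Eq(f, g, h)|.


Eq(f, g, h) is the triple-agreement set: points in S where all three
maps take the same value. Using inclusion-exclusion on the pairwise data:
Pair (f, g) agrees on 4 points; pair (f, h) on 10 points.
Points agreeing under (f, g) but not (f, h) = 1; under (f, h) but not (f, g) = 7.
Triple-agreement = agreement-in-(f, g) minus points that agree under (f, g) but not (f, h):
|Eq(f, g, h)| = 4 - 1 = 3
(cross-check via (f, h): 10 - 7 = 3.)

3


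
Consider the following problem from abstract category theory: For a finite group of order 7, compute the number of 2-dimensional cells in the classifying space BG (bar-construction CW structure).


In the bar-construction CW model of BG, the n-cells are indexed by
n-tuples [g_1|...|g_n] of non-identity elements of G (degenerate
simplices with some g_i = e do not contribute cells), so there are
(|G| - 1)^n n-cells.
For dim = 2 with |G| = 7:
cells = (7 - 1)^2 = 6^2 = 36

36


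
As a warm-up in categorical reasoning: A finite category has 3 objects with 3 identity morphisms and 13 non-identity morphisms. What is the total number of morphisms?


Each object has an identity morphism, giving 3 identities.
Adding the 13 non-identity morphisms:
Total = 3 + 13 = 16

16


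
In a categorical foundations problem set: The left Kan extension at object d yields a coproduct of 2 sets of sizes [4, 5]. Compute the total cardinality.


Pointwise, the left Kan extension (Lan_F H)(d) is the colimit, indexed
by the comma category (F downarrow d), of H composed with the
projection (F downarrow d) -> C. Here that colimit is given
as a coproduct (disjoint union) of sets, so its cardinality is the
sum of the sizes of the summands.
Coproduct of sets with sizes: 4 + 5
= 9

9


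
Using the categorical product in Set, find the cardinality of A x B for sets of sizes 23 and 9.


In Set, the product A x B is the Cartesian product.
By the universal property, |A x B| = |A| * |B|.
|A x B| = 23 * 9 = 207

207


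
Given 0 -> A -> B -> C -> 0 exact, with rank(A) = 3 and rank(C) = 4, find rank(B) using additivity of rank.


For a short exact sequence 0 -> A -> B -> C -> 0,
rank is additive: rank(B) = rank(A) + rank(C).
rank(B) = 3 + 4 = 7

7


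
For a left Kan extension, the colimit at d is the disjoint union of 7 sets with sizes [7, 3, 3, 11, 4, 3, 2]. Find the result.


Pointwise, the left Kan extension (Lan_F H)(d) is the colimit, indexed
by the comma category (F downarrow d), of H composed with the
projection (F downarrow d) -> C. Here that colimit is given
as a coproduct (disjoint union) of sets, so its cardinality is the
sum of the sizes of the summands.
Coproduct of sets with sizes: 7 + 3 + 3 + 11 + 4 + 3 + 2
= 33

33


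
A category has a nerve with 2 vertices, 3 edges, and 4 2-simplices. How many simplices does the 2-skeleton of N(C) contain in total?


The 2-skeleton of the nerve N(C) consists of simplices in dimensions 0, 1, 2:
  |N(C)_0| = 2 (objects)
  |N(C)_1| = 3 (morphisms)
  |N(C)_2| = 4 (composable pairs)
Total = 2 + 3 + 4 = 9

9


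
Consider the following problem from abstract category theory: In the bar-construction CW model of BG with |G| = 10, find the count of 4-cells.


In the bar-construction CW model of BG, the n-cells are indexed by
n-tuples [g_1|...|g_n] of non-identity elements of G (degenerate
simplices with some g_i = e do not contribute cells), so there are
(|G| - 1)^n n-cells.
For dim = 4 with |G| = 10:
cells = (10 - 1)^4 = 9^4 = 6561

6561


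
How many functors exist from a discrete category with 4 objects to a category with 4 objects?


A functor from a discrete category C to D is determined by
where each object maps. Each of the 4 objects of C can map
to any of the 4 objects of D independently.
Number of functors = 4^4 = 256

256


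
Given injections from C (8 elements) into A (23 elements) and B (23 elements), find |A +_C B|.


The pushout A +_C B identifies the images of C in A and B.
|A +_C B| = |A| + |B| - |C| (for injections).
= 23 + 23 - 8 = 38

38


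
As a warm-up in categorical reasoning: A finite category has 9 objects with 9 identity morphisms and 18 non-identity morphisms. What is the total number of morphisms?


Each object has an identity morphism, giving 9 identities.
Adding the 18 non-identity morphisms:
Total = 9 + 18 = 27

27


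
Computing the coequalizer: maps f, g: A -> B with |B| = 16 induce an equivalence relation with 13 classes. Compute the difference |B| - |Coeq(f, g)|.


The coequalizer Coeq(f, g) = B / ~ has one element per equivalence class.
|B| = 16, |Coeq(f, g)| = 13.
|B| - |Coeq(f, g)| = 16 - 13 = 3.

3


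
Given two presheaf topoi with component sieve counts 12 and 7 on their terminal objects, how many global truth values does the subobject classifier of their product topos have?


In a product of presheaf topoi E_1 x E_2, the subobject classifier
is Omega = Omega_1 x Omega_2 (componentwise), so
|Omega(top)| = |Omega_1(top_1)| * |Omega_2(top_2)|.
= 12 * 7 = 84.

84


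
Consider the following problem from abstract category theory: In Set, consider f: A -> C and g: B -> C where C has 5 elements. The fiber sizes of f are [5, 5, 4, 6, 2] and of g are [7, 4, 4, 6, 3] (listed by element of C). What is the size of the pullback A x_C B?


The pullback A x_C B consists of pairs (a, b) with f(a) = g(b).
For each element c in C, the fiber product has |f^-1(c)| * |g^-1(c)| elements.
Summing over C: 5 * 7 + 5 * 4 + 4 * 4 + 6 * 6 + 2 * 3
= 35 + 20 + 16 + 36 + 6 = 113

113


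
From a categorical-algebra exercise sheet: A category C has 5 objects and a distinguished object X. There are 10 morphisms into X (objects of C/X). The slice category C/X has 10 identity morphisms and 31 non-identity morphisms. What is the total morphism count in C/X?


In the slice category C/X, objects are morphisms to X.
Identity morphisms: 10 (one per object of C/X).
Non-identity morphisms: 31.
Total = 10 + 31 = 41

41


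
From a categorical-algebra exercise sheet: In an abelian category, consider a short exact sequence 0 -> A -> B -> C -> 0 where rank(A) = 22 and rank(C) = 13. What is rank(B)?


For a short exact sequence 0 -> A -> B -> C -> 0,
rank is additive: rank(B) = rank(A) + rank(C).
rank(B) = 22 + 13 = 35

35


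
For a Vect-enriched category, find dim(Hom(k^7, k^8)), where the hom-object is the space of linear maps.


In Vect-enriched categories, Hom(k^n, k^m) is the space of m x n matrices.
dim(Hom(k^7, k^8)) = 8 * 7 = 56

56


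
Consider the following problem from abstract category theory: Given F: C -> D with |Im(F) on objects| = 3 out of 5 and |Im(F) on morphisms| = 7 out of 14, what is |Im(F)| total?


The image of F consists of distinct objects and distinct morphisms.
|Im(F)| on objects = 3
|Im(F)| on morphisms = 7
Total image cardinality = 3 + 7 = 10

10


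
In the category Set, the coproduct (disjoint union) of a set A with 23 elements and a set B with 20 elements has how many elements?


In Set, the coproduct A + B is the disjoint union.
|A + B| = |A| + |B| = 23 + 20 = 43

43


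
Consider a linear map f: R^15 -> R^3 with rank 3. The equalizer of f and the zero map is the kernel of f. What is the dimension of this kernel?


The equalizer of f and the zero map is ker(f).
By the rank-nullity theorem: dim(ker(f)) = dim(domain) - rank(f).
dim(ker(f)) = 15 - 3 = 12

12


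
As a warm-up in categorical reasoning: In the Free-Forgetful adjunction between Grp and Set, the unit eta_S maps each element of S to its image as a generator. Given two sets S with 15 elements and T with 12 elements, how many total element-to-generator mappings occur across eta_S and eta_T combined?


The unit eta_X: X -> U(F(X)) of the Free-Forgetful adjunction
maps each element of X to a generator of F(X). For X = S + T (disjoint
union in Set), |S + T| = |S| + |T|.
Total mappings = 15 + 12 = 27.

27


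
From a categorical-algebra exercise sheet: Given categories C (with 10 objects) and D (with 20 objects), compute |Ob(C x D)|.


The product category C x D has objects that are pairs (c, d).
Number of pairs = |Ob(C)| * |Ob(D)| = 10 * 20 = 200

200


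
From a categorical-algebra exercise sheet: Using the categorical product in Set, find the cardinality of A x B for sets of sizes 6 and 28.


In Set, the product A x B is the Cartesian product.
By the universal property, |A x B| = |A| * |B|.
|A x B| = 6 * 28 = 168

168


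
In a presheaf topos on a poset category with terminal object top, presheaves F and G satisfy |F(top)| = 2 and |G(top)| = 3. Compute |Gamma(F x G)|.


Global sections of a presheaf on a poset with terminal top satisfy
Gamma(H) ~ H(top). Presheaves admit pointwise products, so
(F x G)(top) = F(top) x G(top) (Cartesian product).
|Gamma(F x G)| = |F(top)| * |G(top)| = 2 * 3 = 6.

6


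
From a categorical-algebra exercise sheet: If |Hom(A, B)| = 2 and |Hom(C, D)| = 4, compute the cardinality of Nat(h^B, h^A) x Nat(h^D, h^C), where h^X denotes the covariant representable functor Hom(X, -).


By the Yoneda lemma, Nat(h^B, h^A) is isomorphic to Hom(A, B),
so |Nat(h^B, h^A)| = |Hom(A, B)| and |Nat(h^D, h^C)| = |Hom(C, D)|.
|Hom(A, B)| = 2, |Hom(C, D)| = 4.
|Nat(h^B, h^A) x Nat(h^D, h^C)| = 2 * 4 = 8

8


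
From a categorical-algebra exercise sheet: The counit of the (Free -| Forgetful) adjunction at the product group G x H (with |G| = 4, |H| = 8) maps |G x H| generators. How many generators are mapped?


The counit epsilon_K: F(U(K)) -> K of the Free-Forgetful adjunction
maps |K| generators of F(U(K)) into K. For K = G x H (the product group),
|G x H| = |G| * |H|.
Total generators mapped = 4 * 8 = 32.

32


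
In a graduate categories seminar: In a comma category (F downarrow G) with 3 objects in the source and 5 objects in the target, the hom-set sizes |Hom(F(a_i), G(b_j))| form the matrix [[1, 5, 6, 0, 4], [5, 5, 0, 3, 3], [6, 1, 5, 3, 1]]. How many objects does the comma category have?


Objects of (F downarrow G) are triples (a, b, h: F(a)->G(b)).
The count equals the sum of all entries in the hom-matrix.
sum(row 0) = 16
sum(row 1) = 16
sum(row 2) = 16
Grand total = 48

48


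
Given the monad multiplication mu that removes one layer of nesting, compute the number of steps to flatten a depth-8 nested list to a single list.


Each application of mu: T^2 -> T removes one layer of nesting.
Starting at depth 8 (i.e., T^8(X)), we need to reach T(X).
Number of mu applications = 8 - 1 = 7

7


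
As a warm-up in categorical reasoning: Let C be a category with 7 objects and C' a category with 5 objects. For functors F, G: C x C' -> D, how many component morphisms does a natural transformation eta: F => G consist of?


A natural transformation eta: F => G assigns one component morphism per
object of the domain category.
The domain is the product category C x C', so
|Ob(C x C')| = |Ob(C)| * |Ob(C')| = 7 * 5 = 35.
Therefore eta has 35 component morphisms.

35


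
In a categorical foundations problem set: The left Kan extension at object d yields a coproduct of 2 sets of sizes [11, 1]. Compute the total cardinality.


Pointwise, the left Kan extension (Lan_F H)(d) is the colimit, indexed
by the comma category (F downarrow d), of H composed with the
projection (F downarrow d) -> C. Here that colimit is given
as a coproduct (disjoint union) of sets, so its cardinality is the
sum of the sizes of the summands.
Coproduct of sets with sizes: 11 + 1
= 12

12


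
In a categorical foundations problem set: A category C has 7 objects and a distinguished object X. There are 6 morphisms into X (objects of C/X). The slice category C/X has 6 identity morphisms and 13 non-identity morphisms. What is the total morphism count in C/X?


In the slice category C/X, objects are morphisms to X.
Identity morphisms: 6 (one per object of C/X).
Non-identity morphisms: 13.
Total = 6 + 13 = 19

19


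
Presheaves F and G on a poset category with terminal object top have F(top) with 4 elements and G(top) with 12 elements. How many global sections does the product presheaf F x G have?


Global sections of a presheaf on a poset with terminal top satisfy
Gamma(H) ~ H(top). Presheaves admit pointwise products, so
(F x G)(top) = F(top) x G(top) (Cartesian product).
|Gamma(F x G)| = |F(top)| * |G(top)| = 4 * 12 = 48.

48


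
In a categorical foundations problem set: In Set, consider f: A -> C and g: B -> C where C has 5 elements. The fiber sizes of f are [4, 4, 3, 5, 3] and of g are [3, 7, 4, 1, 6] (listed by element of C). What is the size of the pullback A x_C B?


The pullback A x_C B consists of pairs (a, b) with f(a) = g(b).
For each element c in C, the fiber product has |f^-1(c)| * |g^-1(c)| elements.
Summing over C: 4 * 3 + 4 * 7 + 3 * 4 + 5 * 1 + 3 * 6
= 12 + 28 + 12 + 5 + 18 = 75

75


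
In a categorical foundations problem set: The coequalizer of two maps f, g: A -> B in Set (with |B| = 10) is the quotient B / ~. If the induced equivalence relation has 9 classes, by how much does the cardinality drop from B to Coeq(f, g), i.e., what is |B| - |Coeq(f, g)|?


The coequalizer Coeq(f, g) = B / ~ has one element per equivalence class.
|B| = 10, |Coeq(f, g)| = 9.
|B| - |Coeq(f, g)| = 10 - 9 = 1.

1


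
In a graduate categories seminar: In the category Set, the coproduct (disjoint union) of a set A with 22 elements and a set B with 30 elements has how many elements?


In Set, the coproduct A + B is the disjoint union.
|A + B| = |A| + |B| = 22 + 30 = 52

52


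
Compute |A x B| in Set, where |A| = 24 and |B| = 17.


In Set, the product A x B is the Cartesian product.
By the universal property, |A x B| = |A| * |B|.
|A x B| = 24 * 17 = 408

408


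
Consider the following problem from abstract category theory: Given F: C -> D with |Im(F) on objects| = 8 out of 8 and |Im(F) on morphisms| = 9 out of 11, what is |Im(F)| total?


The image of F consists of distinct objects and distinct morphisms.
|Im(F)| on objects = 8
|Im(F)| on morphisms = 9
Total image cardinality = 8 + 9 = 17

17


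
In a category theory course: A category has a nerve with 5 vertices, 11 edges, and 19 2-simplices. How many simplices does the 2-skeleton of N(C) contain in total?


The 2-skeleton of the nerve N(C) consists of simplices in dimensions 0, 1, 2:
  |N(C)_0| = 5 (objects)
  |N(C)_1| = 11 (morphisms)
  |N(C)_2| = 19 (composable pairs)
Total = 5 + 11 + 19 = 35

35


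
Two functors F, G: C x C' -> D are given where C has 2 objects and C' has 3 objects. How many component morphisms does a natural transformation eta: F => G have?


A natural transformation eta: F => G assigns one component morphism per
object of the domain category.
The domain is the product category C x C', so
|Ob(C x C')| = |Ob(C)| * |Ob(C')| = 2 * 3 = 6.
Therefore eta has 6 component morphisms.

6


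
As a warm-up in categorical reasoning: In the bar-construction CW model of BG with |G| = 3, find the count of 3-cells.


In the bar-construction CW model of BG, the n-cells are indexed by
n-tuples [g_1|...|g_n] of non-identity elements of G (degenerate
simplices with some g_i = e do not contribute cells), so there are
(|G| - 1)^n n-cells.
For dim = 3 with |G| = 3:
cells = (3 - 1)^3 = 2^3 = 8

8


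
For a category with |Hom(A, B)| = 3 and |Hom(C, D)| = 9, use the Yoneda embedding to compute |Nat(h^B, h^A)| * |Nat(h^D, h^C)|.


By the Yoneda lemma, Nat(h^B, h^A) is isomorphic to Hom(A, B),
so |Nat(h^B, h^A)| = |Hom(A, B)| and |Nat(h^D, h^C)| = |Hom(C, D)|.
|Hom(A, B)| = 3, |Hom(C, D)| = 9.
|Nat(h^B, h^A) x Nat(h^D, h^C)| = 3 * 9 = 27

27


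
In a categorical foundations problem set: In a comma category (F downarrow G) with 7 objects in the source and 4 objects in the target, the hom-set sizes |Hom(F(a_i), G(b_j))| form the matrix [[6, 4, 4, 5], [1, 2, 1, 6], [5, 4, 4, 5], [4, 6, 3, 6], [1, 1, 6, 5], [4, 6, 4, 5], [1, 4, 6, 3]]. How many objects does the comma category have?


Objects of (F downarrow G) are triples (a, b, h: F(a)->G(b)).
The count equals the sum of all entries in the hom-matrix.
sum(row 0) = 19
sum(row 1) = 10
sum(row 2) = 18
sum(row 3) = 19
sum(row 4) = 13
sum(row 5) = 19
sum(row 6) = 14
Grand total = 112

112


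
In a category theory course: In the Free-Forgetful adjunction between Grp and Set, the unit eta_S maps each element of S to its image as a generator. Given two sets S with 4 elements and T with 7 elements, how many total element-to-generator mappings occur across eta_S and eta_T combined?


The unit eta_X: X -> U(F(X)) of the Free-Forgetful adjunction
maps each element of X to a generator of F(X). For X = S + T (disjoint
union in Set), |S + T| = |S| + |T|.
Total mappings = 4 + 7 = 11.

11


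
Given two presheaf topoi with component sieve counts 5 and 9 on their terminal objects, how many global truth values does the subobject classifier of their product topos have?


In a product of presheaf topoi E_1 x E_2, the subobject classifier
is Omega = Omega_1 x Omega_2 (componentwise), so
|Omega(top)| = |Omega_1(top_1)| * |Omega_2(top_2)|.
= 5 * 9 = 45.

45


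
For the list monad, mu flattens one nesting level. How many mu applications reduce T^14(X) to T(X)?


Each application of mu: T^2 -> T removes one layer of nesting.
Starting at depth 14 (i.e., T^14(X)), we need to reach T(X).
Number of mu applications = 14 - 1 = 13

13


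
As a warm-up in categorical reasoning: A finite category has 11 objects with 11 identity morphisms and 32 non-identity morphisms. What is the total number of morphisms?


Each object has an identity morphism, giving 11 identities.
Adding the 32 non-identity morphisms:
Total = 11 + 32 = 43

43


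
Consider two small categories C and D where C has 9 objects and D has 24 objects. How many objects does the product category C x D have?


The product category C x D has objects that are pairs (c, d).
Number of pairs = |Ob(C)| * |Ob(D)| = 9 * 24 = 216

216


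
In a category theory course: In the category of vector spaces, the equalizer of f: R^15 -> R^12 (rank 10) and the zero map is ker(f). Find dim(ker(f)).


The equalizer of f and the zero map is ker(f).
By the rank-nullity theorem: dim(ker(f)) = dim(domain) - rank(f).
dim(ker(f)) = 15 - 10 = 5

5


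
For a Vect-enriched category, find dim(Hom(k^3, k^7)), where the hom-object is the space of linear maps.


In Vect-enriched categories, Hom(k^n, k^m) is the space of m x n matrices.
dim(Hom(k^3, k^7)) = 7 * 3 = 21

21


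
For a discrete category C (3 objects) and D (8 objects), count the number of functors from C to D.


A functor from a discrete category C to D is determined by
where each object maps. Each of the 3 objects of C can map
to any of the 8 objects of D independently.
Number of functors = 8^3 = 512

512


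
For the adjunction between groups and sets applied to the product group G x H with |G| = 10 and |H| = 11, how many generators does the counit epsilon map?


The counit epsilon_K: F(U(K)) -> K of the Free-Forgetful adjunction
maps |K| generators of F(U(K)) into K. For K = G x H (the product group),
|G x H| = |G| * |H|.
Total generators mapped = 10 * 11 = 110.

110


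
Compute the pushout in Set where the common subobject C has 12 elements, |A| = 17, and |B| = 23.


The pushout A +_C B identifies the images of C in A and B.
|A +_C B| = |A| + |B| - |C| (for injections).
= 17 + 23 - 12 = 28

28


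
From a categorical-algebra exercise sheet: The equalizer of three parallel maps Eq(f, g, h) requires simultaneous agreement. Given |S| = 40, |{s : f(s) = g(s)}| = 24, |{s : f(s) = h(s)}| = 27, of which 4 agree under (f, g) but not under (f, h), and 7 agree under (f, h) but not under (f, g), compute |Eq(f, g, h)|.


Eq(f, g, h) is the triple-agreement set: points in S where all three
maps take the same value. Using inclusion-exclusion on the pairwise data:
Pair (f, g) agrees on 24 points; pair (f, h) on 27 points.
Points agreeing under (f, g) but not (f, h) = 4; under (f, h) but not (f, g) = 7.
Triple-agreement = agreement-in-(f, g) minus points that agree under (f, g) but not (f, h):
|Eq(f, g, h)| = 24 - 4 = 20
(cross-check via (f, h): 27 - 7 = 20.)

20


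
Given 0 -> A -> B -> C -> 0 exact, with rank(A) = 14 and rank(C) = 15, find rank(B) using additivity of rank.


For a short exact sequence 0 -> A -> B -> C -> 0,
rank is additive: rank(B) = rank(A) + rank(C).
rank(B) = 14 + 15 = 29

29


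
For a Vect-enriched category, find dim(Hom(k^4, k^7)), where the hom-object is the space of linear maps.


In Vect-enriched categories, Hom(k^n, k^m) is the space of m x n matrices.
dim(Hom(k^4, k^7)) = 7 * 4 = 28

28


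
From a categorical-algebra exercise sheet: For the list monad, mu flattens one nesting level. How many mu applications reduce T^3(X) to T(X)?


Each application of mu: T^2 -> T removes one layer of nesting.
Starting at depth 3 (i.e., T^3(X)), we need to reach T(X).
Number of mu applications = 3 - 1 = 2

2


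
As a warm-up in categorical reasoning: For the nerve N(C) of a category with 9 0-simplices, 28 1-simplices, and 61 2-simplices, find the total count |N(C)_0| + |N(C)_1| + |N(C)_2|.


The 2-skeleton of the nerve N(C) consists of simplices in dimensions 0, 1, 2:
  |N(C)_0| = 9 (objects)
  |N(C)_1| = 28 (morphisms)
  |N(C)_2| = 61 (composable pairs)
Total = 9 + 28 + 61 = 98

98


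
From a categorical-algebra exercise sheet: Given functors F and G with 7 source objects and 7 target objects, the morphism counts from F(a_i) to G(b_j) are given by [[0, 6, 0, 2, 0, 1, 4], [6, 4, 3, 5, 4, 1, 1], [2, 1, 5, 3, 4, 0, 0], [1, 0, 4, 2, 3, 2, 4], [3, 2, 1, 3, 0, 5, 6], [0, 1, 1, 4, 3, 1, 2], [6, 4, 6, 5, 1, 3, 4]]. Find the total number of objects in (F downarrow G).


Objects of (F downarrow G) are triples (a, b, h: F(a)->G(b)).
The count equals the sum of all entries in the hom-matrix.
sum(row 0) = 13
sum(row 1) = 24
sum(row 2) = 15
sum(row 3) = 16
sum(row 4) = 20
sum(row 5) = 12
sum(row 6) = 29
Grand total = 129

129


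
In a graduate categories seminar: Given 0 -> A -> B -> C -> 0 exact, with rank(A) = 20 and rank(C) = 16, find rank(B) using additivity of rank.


For a short exact sequence 0 -> A -> B -> C -> 0,
rank is additive: rank(B) = rank(A) + rank(C).
rank(B) = 20 + 16 = 36

36


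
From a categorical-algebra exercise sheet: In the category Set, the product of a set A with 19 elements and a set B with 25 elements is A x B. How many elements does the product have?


In Set, the product A x B is the Cartesian product.
By the universal property, |A x B| = |A| * |B|.
|A x B| = 19 * 25 = 475

475


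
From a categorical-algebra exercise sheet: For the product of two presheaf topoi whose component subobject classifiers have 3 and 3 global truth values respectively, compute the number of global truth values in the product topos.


In a product of presheaf topoi E_1 x E_2, the subobject classifier
is Omega = Omega_1 x Omega_2 (componentwise), so
|Omega(top)| = |Omega_1(top_1)| * |Omega_2(top_2)|.
= 3 * 3 = 9.

9


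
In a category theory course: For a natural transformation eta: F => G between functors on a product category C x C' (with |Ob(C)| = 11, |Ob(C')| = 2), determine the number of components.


A natural transformation eta: F => G assigns one component morphism per
object of the domain category.
The domain is the product category C x C', so
|Ob(C x C')| = |Ob(C)| * |Ob(C')| = 11 * 2 = 22.
Therefore eta has 22 component morphisms.

22


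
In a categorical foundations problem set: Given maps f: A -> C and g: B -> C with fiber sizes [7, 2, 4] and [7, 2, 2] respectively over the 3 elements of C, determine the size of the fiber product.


The pullback A x_C B consists of pairs (a, b) with f(a) = g(b).
For each element c in C, the fiber product has |f^-1(c)| * |g^-1(c)| elements.
Summing over C: 7 * 7 + 2 * 2 + 4 * 2
= 49 + 4 + 8 = 61

61


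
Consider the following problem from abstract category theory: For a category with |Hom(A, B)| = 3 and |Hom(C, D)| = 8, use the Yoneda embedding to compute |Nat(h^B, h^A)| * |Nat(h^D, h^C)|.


By the Yoneda lemma, Nat(h^B, h^A) is isomorphic to Hom(A, B),
so |Nat(h^B, h^A)| = |Hom(A, B)| and |Nat(h^D, h^C)| = |Hom(C, D)|.
|Hom(A, B)| = 3, |Hom(C, D)| = 8.
|Nat(h^B, h^A) x Nat(h^D, h^C)| = 3 * 8 = 24

24


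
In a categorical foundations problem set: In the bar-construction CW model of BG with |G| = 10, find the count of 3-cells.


In the bar-construction CW model of BG, the n-cells are indexed by
n-tuples [g_1|...|g_n] of non-identity elements of G (degenerate
simplices with some g_i = e do not contribute cells), so there are
(|G| - 1)^n n-cells.
For dim = 3 with |G| = 10:
cells = (10 - 1)^3 = 9^3 = 729

729


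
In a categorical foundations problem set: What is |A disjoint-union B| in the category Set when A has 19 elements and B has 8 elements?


In Set, the coproduct A + B is the disjoint union.
|A + B| = |A| + |B| = 19 + 8 = 27

27


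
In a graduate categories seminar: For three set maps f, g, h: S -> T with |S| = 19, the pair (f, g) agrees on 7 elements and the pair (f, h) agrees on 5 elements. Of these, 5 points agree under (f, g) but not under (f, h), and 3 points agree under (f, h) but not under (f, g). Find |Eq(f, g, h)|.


Eq(f, g, h) is the triple-agreement set: points in S where all three
maps take the same value. Using inclusion-exclusion on the pairwise data:
Pair (f, g) agrees on 7 points; pair (f, h) on 5 points.
Points agreeing under (f, g) but not (f, h) = 5; under (f, h) but not (f, g) = 3.
Triple-agreement = agreement-in-(f, g) minus points that agree under (f, g) but not (f, h):
|Eq(f, g, h)| = 7 - 5 = 2
(cross-check via (f, h): 5 - 3 = 2.)

2


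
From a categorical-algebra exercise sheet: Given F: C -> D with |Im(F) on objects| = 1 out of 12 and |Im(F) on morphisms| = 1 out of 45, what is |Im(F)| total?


The image of F consists of distinct objects and distinct morphisms.
|Im(F)| on objects = 1
|Im(F)| on morphisms = 1
Total image cardinality = 1 + 1 = 2

2


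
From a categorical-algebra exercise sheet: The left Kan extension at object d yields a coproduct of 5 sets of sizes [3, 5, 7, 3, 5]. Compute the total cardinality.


Pointwise, the left Kan extension (Lan_F H)(d) is the colimit, indexed
by the comma category (F downarrow d), of H composed with the
projection (F downarrow d) -> C. Here that colimit is given
as a coproduct (disjoint union) of sets, so its cardinality is the
sum of the sizes of the summands.
Coproduct of sets with sizes: 3 + 5 + 7 + 3 + 5
= 23

23


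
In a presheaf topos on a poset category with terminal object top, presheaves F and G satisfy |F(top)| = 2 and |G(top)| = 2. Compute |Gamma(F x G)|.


Global sections of a presheaf on a poset with terminal top satisfy
Gamma(H) ~ H(top). Presheaves admit pointwise products, so
(F x G)(top) = F(top) x G(top) (Cartesian product).
|Gamma(F x G)| = |F(top)| * |G(top)| = 2 * 2 = 4.

4


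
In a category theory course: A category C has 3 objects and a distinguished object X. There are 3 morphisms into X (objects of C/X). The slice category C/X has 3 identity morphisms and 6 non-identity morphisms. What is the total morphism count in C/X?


In the slice category C/X, objects are morphisms to X.
Identity morphisms: 3 (one per object of C/X).
Non-identity morphisms: 6.
Total = 3 + 6 = 9

9


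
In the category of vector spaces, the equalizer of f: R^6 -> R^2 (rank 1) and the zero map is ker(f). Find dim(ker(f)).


The equalizer of f and the zero map is ker(f).
By the rank-nullity theorem: dim(ker(f)) = dim(domain) - rank(f).
dim(ker(f)) = 6 - 1 = 5

5


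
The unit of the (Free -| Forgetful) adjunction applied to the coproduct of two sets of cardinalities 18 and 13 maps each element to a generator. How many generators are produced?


The unit eta_X: X -> U(F(X)) of the Free-Forgetful adjunction
maps each element of X to a generator of F(X). For X = S + T (disjoint
union in Set), |S + T| = |S| + |T|.
Total mappings = 18 + 13 = 31.

31


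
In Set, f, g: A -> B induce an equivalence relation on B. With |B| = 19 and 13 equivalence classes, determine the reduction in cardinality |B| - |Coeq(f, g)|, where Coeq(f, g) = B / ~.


The coequalizer Coeq(f, g) = B / ~ has one element per equivalence class.
|B| = 19, |Coeq(f, g)| = 13.
|B| - |Coeq(f, g)| = 19 - 13 = 6.

6


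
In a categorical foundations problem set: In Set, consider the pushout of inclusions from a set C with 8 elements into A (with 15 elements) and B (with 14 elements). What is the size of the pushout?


The pushout A +_C B identifies the images of C in A and B.
|A +_C B| = |A| + |B| - |C| (for injections).
= 15 + 14 - 8 = 21

21


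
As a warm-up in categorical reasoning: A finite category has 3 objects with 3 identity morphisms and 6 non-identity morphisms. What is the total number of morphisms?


Each object has an identity morphism, giving 3 identities.
Adding the 6 non-identity morphisms:
Total = 3 + 6 = 9

9


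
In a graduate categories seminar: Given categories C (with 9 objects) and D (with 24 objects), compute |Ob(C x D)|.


The product category C x D has objects that are pairs (c, d).
Number of pairs = |Ob(C)| * |Ob(D)| = 9 * 24 = 216

216


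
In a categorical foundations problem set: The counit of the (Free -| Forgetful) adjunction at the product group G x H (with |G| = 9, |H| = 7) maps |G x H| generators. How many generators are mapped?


The counit epsilon_K: F(U(K)) -> K of the Free-Forgetful adjunction
maps |K| generators of F(U(K)) into K. For K = G x H (the product group),
|G x H| = |G| * |H|.
Total generators mapped = 9 * 7 = 63.

63


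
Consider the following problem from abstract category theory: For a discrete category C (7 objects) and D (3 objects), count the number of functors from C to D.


A functor from a discrete category C to D is determined by
where each object maps. Each of the 7 objects of C can map
to any of the 3 objects of D independently.
Number of functors = 3^7 = 2187

2187


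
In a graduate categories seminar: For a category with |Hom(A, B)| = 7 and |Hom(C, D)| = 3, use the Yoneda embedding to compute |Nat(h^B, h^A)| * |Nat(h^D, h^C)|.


By the Yoneda lemma, Nat(h^B, h^A) is isomorphic to Hom(A, B),
so |Nat(h^B, h^A)| = |Hom(A, B)| and |Nat(h^D, h^C)| = |Hom(C, D)|.
|Hom(A, B)| = 7, |Hom(C, D)| = 3.
|Nat(h^B, h^A) x Nat(h^D, h^C)| = 7 * 3 = 21

21


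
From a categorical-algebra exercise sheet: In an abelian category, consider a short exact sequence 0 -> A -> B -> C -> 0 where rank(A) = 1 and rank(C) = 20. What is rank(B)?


For a short exact sequence 0 -> A -> B -> C -> 0,
rank is additive: rank(B) = rank(A) + rank(C).
rank(B) = 1 + 20 = 21

21


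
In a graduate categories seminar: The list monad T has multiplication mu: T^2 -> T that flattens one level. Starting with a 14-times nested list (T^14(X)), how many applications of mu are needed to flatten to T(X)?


Each application of mu: T^2 -> T removes one layer of nesting.
Starting at depth 14 (i.e., T^14(X)), we need to reach T(X).
Number of mu applications = 14 - 1 = 13

13


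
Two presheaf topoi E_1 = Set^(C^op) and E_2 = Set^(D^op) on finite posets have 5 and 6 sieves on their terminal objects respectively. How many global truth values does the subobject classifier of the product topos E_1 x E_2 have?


In a product of presheaf topoi E_1 x E_2, the subobject classifier
is Omega = Omega_1 x Omega_2 (componentwise), so
|Omega(top)| = |Omega_1(top_1)| * |Omega_2(top_2)|.
= 5 * 6 = 30.

30


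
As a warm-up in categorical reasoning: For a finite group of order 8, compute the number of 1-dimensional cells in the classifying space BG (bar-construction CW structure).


In the bar-construction CW model of BG, the n-cells are indexed by
n-tuples [g_1|...|g_n] of non-identity elements of G (degenerate
simplices with some g_i = e do not contribute cells), so there are
(|G| - 1)^n n-cells.
For dim = 1 with |G| = 8:
cells = (8 - 1)^1 = 7^1 = 7

7


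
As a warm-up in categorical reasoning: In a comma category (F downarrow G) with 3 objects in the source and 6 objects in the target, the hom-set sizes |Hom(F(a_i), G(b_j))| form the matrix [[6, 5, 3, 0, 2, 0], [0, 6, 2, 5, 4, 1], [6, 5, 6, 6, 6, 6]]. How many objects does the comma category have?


Objects of (F downarrow G) are triples (a, b, h: F(a)->G(b)).
The count equals the sum of all entries in the hom-matrix.
sum(row 0) = 16
sum(row 1) = 18
sum(row 2) = 35
Grand total = 69

69


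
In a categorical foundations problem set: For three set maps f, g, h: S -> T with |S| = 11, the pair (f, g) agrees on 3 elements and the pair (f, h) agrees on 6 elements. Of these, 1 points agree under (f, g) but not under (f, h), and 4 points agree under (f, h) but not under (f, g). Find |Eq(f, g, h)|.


Eq(f, g, h) is the triple-agreement set: points in S where all three
maps take the same value. Using inclusion-exclusion on the pairwise data:
Pair (f, g) agrees on 3 points; pair (f, h) on 6 points.
Points agreeing under (f, g) but not (f, h) = 1; under (f, h) but not (f, g) = 4.
Triple-agreement = agreement-in-(f, g) minus points that agree under (f, g) but not (f, h):
|Eq(f, g, h)| = 3 - 1 = 2
(cross-check via (f, h): 6 - 4 = 2.)

2


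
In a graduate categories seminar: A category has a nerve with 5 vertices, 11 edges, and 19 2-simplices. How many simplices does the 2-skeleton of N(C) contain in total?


The 2-skeleton of the nerve N(C) consists of simplices in dimensions 0, 1, 2:
  |N(C)_0| = 5 (objects)
  |N(C)_1| = 11 (morphisms)
  |N(C)_2| = 19 (composable pairs)
Total = 5 + 11 + 19 = 35

35


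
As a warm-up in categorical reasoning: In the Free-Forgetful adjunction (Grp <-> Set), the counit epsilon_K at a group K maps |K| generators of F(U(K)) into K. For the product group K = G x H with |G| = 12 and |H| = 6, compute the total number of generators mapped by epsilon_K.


The counit epsilon_K: F(U(K)) -> K of the Free-Forgetful adjunction
maps |K| generators of F(U(K)) into K. For K = G x H (the product group),
|G x H| = |G| * |H|.
Total generators mapped = 12 * 6 = 72.

72


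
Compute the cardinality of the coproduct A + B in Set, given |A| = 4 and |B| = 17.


In Set, the coproduct A + B is the disjoint union.
|A + B| = |A| + |B| = 4 + 17 = 21

21


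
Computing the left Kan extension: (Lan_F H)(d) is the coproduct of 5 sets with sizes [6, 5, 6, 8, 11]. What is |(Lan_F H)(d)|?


Pointwise, the left Kan extension (Lan_F H)(d) is the colimit, indexed
by the comma category (F downarrow d), of H composed with the
projection (F downarrow d) -> C. Here that colimit is given
as a coproduct (disjoint union) of sets, so its cardinality is the
sum of the sizes of the summands.
Coproduct of sets with sizes: 6 + 5 + 6 + 8 + 11
= 36

36


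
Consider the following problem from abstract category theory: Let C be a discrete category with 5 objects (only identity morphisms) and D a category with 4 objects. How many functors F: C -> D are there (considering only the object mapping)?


A functor from a discrete category C to D is determined by
where each object maps. Each of the 5 objects of C can map
to any of the 4 objects of D independently.
Number of functors = 4^5 = 1024

1024


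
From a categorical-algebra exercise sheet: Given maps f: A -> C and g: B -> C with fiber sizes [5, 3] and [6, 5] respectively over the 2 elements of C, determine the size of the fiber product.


The pullback A x_C B consists of pairs (a, b) with f(a) = g(b).
For each element c in C, the fiber product has |f^-1(c)| * |g^-1(c)| elements.
Summing over C: 5 * 6 + 3 * 5
= 30 + 15 = 45

45


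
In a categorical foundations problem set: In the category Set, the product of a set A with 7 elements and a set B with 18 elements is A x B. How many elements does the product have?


In Set, the product A x B is the Cartesian product.
By the universal property, |A x B| = |A| * |B|.
|A x B| = 7 * 18 = 126

126


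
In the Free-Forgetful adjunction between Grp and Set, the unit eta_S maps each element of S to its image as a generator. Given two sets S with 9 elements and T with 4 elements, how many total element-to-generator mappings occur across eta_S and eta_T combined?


The unit eta_X: X -> U(F(X)) of the Free-Forgetful adjunction
maps each element of X to a generator of F(X). For X = S + T (disjoint
union in Set), |S + T| = |S| + |T|.
Total mappings = 9 + 4 = 13.

13
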